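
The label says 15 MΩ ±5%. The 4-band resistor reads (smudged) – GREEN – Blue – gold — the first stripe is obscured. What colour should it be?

brown

15000000 Ω = 15 × 10^6.
The first band gives digit 1 of the significand, and 1 is brown.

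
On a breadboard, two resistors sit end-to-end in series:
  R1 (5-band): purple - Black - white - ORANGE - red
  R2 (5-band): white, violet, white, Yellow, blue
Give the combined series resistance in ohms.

10499000 Ω

R1: violet, black, white → 709; orange ×10^3 → 709000 Ω.
R2: white, violet, white → 979; yellow ×10^4 → 9790000 Ω.
Series: 709000 + 9790000 = 10499000 Ω.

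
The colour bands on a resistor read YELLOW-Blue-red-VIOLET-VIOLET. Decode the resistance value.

4620000000 Ω

Yellow → 4 (first significant figure)
Blue → 6 (second significant figure)
Red → 2 (third significant figure)
Violet → ×10^7 multiplier
462 × 10000000 = 4620000000 Ω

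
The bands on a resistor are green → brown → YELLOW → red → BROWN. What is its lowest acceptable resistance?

Green → 5 (first significant figure)
Brown → 1 (second significant figure)
Yellow → 4 (third significant figure)
Red → ×10^2 multiplier
Brown → ±1% tolerance
514 × 100 = 51400 Ω
Lowest = 51400 × (1 − 1/100) = 50886 Ω.

50886 Ω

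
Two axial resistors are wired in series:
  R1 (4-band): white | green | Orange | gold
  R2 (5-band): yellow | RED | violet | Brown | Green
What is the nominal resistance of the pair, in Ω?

99270 Ω

R1: white, green → 95; orange ×10^3 → 95000 Ω.
R2: yellow, red, violet → 427; brown ×10 → 4270 Ω.
Series: 95000 + 4270 = 99270 Ω.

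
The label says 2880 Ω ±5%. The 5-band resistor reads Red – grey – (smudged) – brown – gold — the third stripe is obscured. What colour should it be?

2880 Ω = 288 × 10^1.
The third band gives digit 8 of the significand, and 8 is grey.

grey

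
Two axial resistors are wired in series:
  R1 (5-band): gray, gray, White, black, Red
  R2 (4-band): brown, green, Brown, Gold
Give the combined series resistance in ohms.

R1: grey, grey, white → 889; black ×1 → 889 Ω.
R2: brown, green → 15; brown ×10 → 150 Ω.
Series: 889 + 150 = 1039 Ω.

1039 Ω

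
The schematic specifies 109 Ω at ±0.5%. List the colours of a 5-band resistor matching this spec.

brown, black, white, black, green

109 Ω = 109 × 10^0.
1 → brown
0 → black
9 → white
Multiplier 10^0 → black.
±0.5% tolerance → green.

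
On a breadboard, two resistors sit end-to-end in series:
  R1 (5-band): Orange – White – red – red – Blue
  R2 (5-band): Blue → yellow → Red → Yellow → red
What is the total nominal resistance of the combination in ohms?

R1: orange, white, red → 392; red ×10^2 → 39200 Ω.
R2: blue, yellow, red → 642; yellow ×10^4 → 6420000 Ω.
Series: 39200 + 6420000 = 6459200 Ω.

6459200 Ω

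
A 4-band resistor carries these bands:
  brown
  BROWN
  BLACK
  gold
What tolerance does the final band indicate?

The last band, gold, is the tolerance band.
Gold corresponds to ±5%.

±5%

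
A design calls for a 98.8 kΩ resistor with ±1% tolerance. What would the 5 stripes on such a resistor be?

white, grey, grey, red, brown

98800 Ω = 988 × 10^2.
9 → white
8 → grey
8 → grey
Multiplier 10^2 → red.
±1% tolerance → brown.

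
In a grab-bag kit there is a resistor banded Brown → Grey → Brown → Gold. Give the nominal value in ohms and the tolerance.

Brown → 1 (first significant figure)
Grey → 8 (second significant figure)
Brown → ×10 multiplier
Gold → ±5% tolerance
18 × 10 = 180 Ω

180 Ω ±5%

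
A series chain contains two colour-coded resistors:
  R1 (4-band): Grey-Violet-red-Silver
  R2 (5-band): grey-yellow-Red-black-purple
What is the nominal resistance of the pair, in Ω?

R1: grey, violet → 87; red ×10^2 → 8700 Ω.
R2: grey, yellow, red → 842; black ×1 → 842 Ω.
Series: 8700 + 842 = 9542 Ω.

9542 Ω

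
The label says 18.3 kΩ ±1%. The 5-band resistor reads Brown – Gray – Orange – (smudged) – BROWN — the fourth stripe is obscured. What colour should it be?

18300 Ω = 183 × 10^2.
The fourth band is the multiplier, 10^2, which is red.

red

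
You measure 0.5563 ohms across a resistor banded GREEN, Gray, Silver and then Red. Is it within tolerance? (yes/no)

no

Green → 5 (first significant figure)
Grey → 8 (second significant figure)
Silver → ×0.01 multiplier
Red → ±2% tolerance
58 × 0.01 = 0.58 Ω
Allowed range: 0.5684 Ω to 0.5916 Ω.
0.5563 ohms lies outside that range.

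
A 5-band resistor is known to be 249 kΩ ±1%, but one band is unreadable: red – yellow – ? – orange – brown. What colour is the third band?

white

249000 Ω = 249 × 10^3.
The third band gives digit 9 of the significand, and 9 is white.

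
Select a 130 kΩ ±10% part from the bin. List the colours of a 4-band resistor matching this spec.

brown, orange, yellow, silver

130000 Ω = 13 × 10^4.
1 → brown
3 → orange
Multiplier 10^4 → yellow.
±10% tolerance → silver.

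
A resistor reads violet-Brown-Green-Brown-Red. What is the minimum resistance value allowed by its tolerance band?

Violet → 7 (first significant figure)
Brown → 1 (second significant figure)
Green → 5 (third significant figure)
Brown → ×10 multiplier
Red → ±2% tolerance
715 × 10 = 7150 Ω
Minimum = 7150 × (1 − 2/100) = 7007 Ω.

7007 Ω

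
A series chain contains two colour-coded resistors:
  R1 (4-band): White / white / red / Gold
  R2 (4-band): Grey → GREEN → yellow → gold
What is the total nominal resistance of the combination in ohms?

859900 Ω

R1: white, white → 99; red ×10^2 → 9900 Ω.
R2: grey, green → 85; yellow ×10^4 → 850000 Ω.
Series: 9900 + 850000 = 859900 Ω.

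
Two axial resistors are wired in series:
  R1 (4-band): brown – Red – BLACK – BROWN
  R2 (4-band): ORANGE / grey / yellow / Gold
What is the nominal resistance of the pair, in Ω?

380012 Ω

R1: brown, red → 12; black ×1 → 12 Ω.
R2: orange, grey → 38; yellow ×10^4 → 380000 Ω.
Series: 12 + 380000 = 380012 Ω.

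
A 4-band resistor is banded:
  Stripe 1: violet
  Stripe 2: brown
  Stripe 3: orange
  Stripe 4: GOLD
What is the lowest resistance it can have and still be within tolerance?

Violet → 7 (first significant figure)
Brown → 1 (second significant figure)
Orange → ×10^3 multiplier
Gold → ±5% tolerance
71 × 1000 = 71000 Ω
Lowest = 71000 × (1 − 5/100) = 67450 Ω.

67450 Ω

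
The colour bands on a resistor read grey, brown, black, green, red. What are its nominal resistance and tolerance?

81000000 Ω ±2%

Grey → 8 (first significant figure)
Brown → 1 (second significant figure)
Black → 0 (third significant figure)
Green → ×10^5 multiplier
Red → ±2% tolerance
810 × 100000 = 81000000 Ω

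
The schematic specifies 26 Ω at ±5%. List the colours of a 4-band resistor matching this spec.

26 Ω = 26 × 10^0.
2 → red
6 → blue
Multiplier 10^0 → black.
±5% tolerance → gold.

red, blue, black, gold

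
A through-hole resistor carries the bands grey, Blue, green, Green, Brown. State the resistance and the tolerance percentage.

86500000 Ω ±1%

Grey → 8 (first significant figure)
Blue → 6 (second significant figure)
Green → 5 (third significant figure)
Green → ×10^5 multiplier
Brown → ±1% tolerance
865 × 100000 = 86500000 Ω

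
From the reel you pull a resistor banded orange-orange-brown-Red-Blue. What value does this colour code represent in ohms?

33100 Ω

Orange → 3 (first significant figure)
Orange → 3 (second significant figure)
Brown → 1 (third significant figure)
Red → ×10^2 multiplier
331 × 100 = 33100 Ω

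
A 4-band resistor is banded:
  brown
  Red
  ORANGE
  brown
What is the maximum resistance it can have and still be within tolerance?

12120 Ω

Brown → 1 (first significant figure)
Red → 2 (second significant figure)
Orange → ×10^3 multiplier
Brown → ±1% tolerance
12 × 1000 = 12000 Ω
Maximum = 12000 × (1 + 1/100) = 12120 Ω.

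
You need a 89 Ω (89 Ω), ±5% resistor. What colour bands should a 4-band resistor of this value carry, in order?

grey, white, black, gold

89 Ω = 89 × 10^0.
8 → grey
9 → white
Multiplier 10^0 → black.
±5% tolerance → gold.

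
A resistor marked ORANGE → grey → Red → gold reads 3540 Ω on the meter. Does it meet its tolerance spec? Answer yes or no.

no

Orange → 3 (first significant figure)
Grey → 8 (second significant figure)
Red → ×10^2 multiplier
Gold → ±5% tolerance
38 × 100 = 3800 Ω
Allowed range: 3610 Ω to 3990 Ω.
3540 Ω lies outside that range.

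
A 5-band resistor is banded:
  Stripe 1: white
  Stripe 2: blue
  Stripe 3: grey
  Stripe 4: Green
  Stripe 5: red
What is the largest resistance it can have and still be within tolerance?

White → 9 (first significant figure)
Blue → 6 (second significant figure)
Grey → 8 (third significant figure)
Green → ×10^5 multiplier
Red → ±2% tolerance
968 × 100000 = 96800000 Ω
Largest = 96800000 × (1 + 2/100) = 98736000 Ω.

98736000 Ω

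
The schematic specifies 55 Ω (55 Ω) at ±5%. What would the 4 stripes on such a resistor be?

55 Ω = 55 × 10^0.
5 → green
5 → green
Multiplier 10^0 → black.
±5% tolerance → gold.

green, green, black, gold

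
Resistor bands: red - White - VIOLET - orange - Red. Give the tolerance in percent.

±2%

The last band, red, is the tolerance band.
Red corresponds to ±2%.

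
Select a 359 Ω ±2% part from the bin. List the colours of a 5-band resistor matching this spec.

orange, green, white, black, red

359 Ω = 359 × 10^0.
3 → orange
5 → green
9 → white
Multiplier 10^0 → black.
±2% tolerance → red.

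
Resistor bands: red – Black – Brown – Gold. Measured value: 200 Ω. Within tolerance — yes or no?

Red → 2 (first significant figure)
Black → 0 (second significant figure)
Brown → ×10 multiplier
Gold → ±5% tolerance
20 × 10 = 200 Ω
Allowed range: 190 Ω to 210 Ω.
200 Ω lies inside that range.

yes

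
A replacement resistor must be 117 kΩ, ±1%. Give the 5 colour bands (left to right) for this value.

brown, brown, violet, orange, brown

117000 Ω = 117 × 10^3.
1 → brown
1 → brown
7 → violet
Multiplier 10^3 → orange.
±1% tolerance → brown.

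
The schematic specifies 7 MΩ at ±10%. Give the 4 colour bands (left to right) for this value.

violet, black, green, silver

7000000 Ω = 70 × 10^5.
7 → violet
0 → black
Multiplier 10^5 → green.
±10% tolerance → silver.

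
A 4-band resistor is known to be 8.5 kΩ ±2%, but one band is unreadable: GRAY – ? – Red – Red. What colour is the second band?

green

8500 Ω = 85 × 10^2.
The second band gives digit 5 of the significand, and 5 is green.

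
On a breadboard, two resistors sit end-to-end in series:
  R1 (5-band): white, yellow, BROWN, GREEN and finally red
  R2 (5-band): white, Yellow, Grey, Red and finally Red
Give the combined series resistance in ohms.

R1: white, yellow, brown → 941; green ×10^5 → 94100000 Ω.
R2: white, yellow, grey → 948; red ×10^2 → 94800 Ω.
Series: 94100000 + 94800 = 94194800 Ω.

94194800 Ω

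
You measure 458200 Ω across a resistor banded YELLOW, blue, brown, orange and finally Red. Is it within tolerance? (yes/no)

yes

Yellow → 4 (first significant figure)
Blue → 6 (second significant figure)
Brown → 1 (third significant figure)
Orange → ×10^3 multiplier
Red → ±2% tolerance
461 × 1000 = 461000 Ω
Allowed range: 451780 Ω to 470220 Ω.
458200 Ω lies inside that range.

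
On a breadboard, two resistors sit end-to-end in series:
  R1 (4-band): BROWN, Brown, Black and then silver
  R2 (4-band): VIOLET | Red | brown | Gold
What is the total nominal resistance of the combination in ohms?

R1: brown, brown → 11; black ×1 → 11 Ω.
R2: violet, red → 72; brown ×10 → 720 Ω.
Series: 11 + 720 = 731 Ω.

731 Ω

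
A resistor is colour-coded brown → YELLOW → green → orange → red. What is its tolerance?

The last band, red, is the tolerance band.
Red corresponds to ±2%.

±2%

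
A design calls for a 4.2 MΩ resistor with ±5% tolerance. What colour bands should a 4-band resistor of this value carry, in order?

4200000 Ω = 42 × 10^5.
4 → yellow
2 → red
Multiplier 10^5 → green.
±5% tolerance → gold.

yellow, red, green, gold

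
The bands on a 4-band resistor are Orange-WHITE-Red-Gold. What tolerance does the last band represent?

±5%

The last band, gold, is the tolerance band.
Gold corresponds to ±5%.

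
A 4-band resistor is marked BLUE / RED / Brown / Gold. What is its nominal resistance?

620 Ω

Blue → 6 (first significant figure)
Red → 2 (second significant figure)
Brown → ×10 multiplier
62 × 10 = 620 Ω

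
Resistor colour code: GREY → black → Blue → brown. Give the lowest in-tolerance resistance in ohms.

Grey → 8 (first significant figure)
Black → 0 (second significant figure)
Blue → ×10^6 multiplier
Brown → ±1% tolerance
80 × 1000000 = 80000000 Ω
Lowest = 80000000 × (1 − 1/100) = 79200000 Ω.

79200000 Ω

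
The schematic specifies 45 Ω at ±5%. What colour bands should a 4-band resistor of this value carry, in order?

45 Ω = 45 × 10^0.
4 → yellow
5 → green
Multiplier 10^0 → black.
±5% tolerance → gold.

yellow, green, black, gold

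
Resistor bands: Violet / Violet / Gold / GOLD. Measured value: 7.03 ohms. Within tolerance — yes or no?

Violet → 7 (first significant figure)
Violet → 7 (second significant figure)
Gold → ×0.1 multiplier
Gold → ±5% tolerance
77 × 0.1 = 7.7 Ω
Allowed range: 7.315 Ω to 8.085 Ω.
7.03 ohms lies outside that range.

no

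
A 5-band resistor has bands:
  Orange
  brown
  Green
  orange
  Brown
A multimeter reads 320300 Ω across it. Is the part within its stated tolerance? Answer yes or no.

no

Orange → 3 (first significant figure)
Brown → 1 (second significant figure)
Green → 5 (third significant figure)
Orange → ×10^3 multiplier
Brown → ±1% tolerance
315 × 1000 = 315000 Ω
Allowed range: 311850 Ω to 318150 Ω.
320300 Ω lies outside that range.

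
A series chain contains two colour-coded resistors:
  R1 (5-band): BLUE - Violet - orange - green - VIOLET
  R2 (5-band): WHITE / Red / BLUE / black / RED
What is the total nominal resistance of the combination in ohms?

67300926 Ω

R1: blue, violet, orange → 673; green ×10^5 → 67300000 Ω.
R2: white, red, blue → 926; black ×1 → 926 Ω.
Series: 67300000 + 926 = 67300926 Ω.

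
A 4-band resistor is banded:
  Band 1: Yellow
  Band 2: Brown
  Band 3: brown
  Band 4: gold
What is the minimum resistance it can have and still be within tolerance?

Yellow → 4 (first significant figure)
Brown → 1 (second significant figure)
Brown → ×10 multiplier
Gold → ±5% tolerance
41 × 10 = 410 Ω
Minimum = 410 × (1 − 5/100) = 389.5 Ω.

389.5 Ω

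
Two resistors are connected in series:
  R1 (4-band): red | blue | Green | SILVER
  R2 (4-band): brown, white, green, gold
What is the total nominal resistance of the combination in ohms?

R1: red, blue → 26; green ×10^5 → 2600000 Ω.
R2: brown, white → 19; green ×10^5 → 1900000 Ω.
Series: 2600000 + 1900000 = 4500000 Ω.

4500000 Ω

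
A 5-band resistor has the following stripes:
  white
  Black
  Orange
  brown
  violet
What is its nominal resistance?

9030 Ω

White → 9 (first significant figure)
Black → 0 (second significant figure)
Orange → 3 (third significant figure)
Brown → ×10 multiplier
903 × 10 = 9030 Ω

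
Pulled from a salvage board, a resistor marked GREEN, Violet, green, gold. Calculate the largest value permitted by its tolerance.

Green → 5 (first significant figure)
Violet → 7 (second significant figure)
Green → ×10^5 multiplier
Gold → ±5% tolerance
57 × 100000 = 5700000 Ω
Largest = 5700000 × (1 + 5/100) = 5985000 Ω.

5985000 Ω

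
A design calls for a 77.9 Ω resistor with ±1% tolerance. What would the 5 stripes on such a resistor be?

77.9 Ω = 779 × 10^-1.
7 → violet
7 → violet
9 → white
Multiplier 10^-1 → gold.
±1% tolerance → brown.

violet, violet, white, gold, brown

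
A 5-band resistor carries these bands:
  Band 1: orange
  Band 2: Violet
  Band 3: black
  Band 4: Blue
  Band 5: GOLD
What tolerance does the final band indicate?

±5%

The last band, gold, is the tolerance band.
Gold corresponds to ±5%.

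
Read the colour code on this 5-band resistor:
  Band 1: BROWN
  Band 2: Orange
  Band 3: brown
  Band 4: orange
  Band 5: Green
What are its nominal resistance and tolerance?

131000 Ω ±0.5%

Brown → 1 (first significant figure)
Orange → 3 (second significant figure)
Brown → 1 (third significant figure)
Orange → ×10^3 multiplier
Green → ±0.5% tolerance
131 × 1000 = 131000 Ω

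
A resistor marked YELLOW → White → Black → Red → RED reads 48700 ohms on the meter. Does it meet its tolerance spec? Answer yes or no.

Yellow → 4 (first significant figure)
White → 9 (second significant figure)
Black → 0 (third significant figure)
Red → ×10^2 multiplier
Red → ±2% tolerance
490 × 100 = 49000 Ω
Allowed range: 48020 Ω to 49980 Ω.
48700 ohms lies inside that range.

yes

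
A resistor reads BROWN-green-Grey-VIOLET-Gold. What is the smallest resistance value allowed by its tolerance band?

Brown → 1 (first significant figure)
Green → 5 (second significant figure)
Grey → 8 (third significant figure)
Violet → ×10^7 multiplier
Gold → ±5% tolerance
158 × 10000000 = 1580000000 Ω
Smallest = 1580000000 × (1 − 5/100) = 1501000000 Ω.

1501000000 Ω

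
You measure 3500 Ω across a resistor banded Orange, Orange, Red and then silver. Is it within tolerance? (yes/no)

yes

Orange → 3 (first significant figure)
Orange → 3 (second significant figure)
Red → ×10^2 multiplier
Silver → ±10% tolerance
33 × 100 = 3300 Ω
Allowed range: 2970 Ω to 3630 Ω.
3500 Ω lies inside that range.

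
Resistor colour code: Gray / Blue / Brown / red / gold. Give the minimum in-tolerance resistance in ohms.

81795 Ω

Grey → 8 (first significant figure)
Blue → 6 (second significant figure)
Brown → 1 (third significant figure)
Red → ×10^2 multiplier
Gold → ±5% tolerance
861 × 100 = 86100 Ω
Minimum = 86100 × (1 − 5/100) = 81795 Ω.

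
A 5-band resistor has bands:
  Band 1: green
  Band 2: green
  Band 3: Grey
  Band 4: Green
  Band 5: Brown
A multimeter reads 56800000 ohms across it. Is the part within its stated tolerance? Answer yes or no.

no

Green → 5 (first significant figure)
Green → 5 (second significant figure)
Grey → 8 (third significant figure)
Green → ×10^5 multiplier
Brown → ±1% tolerance
558 × 100000 = 55800000 Ω
Allowed range: 55242000 Ω to 56358000 Ω.
56800000 ohms lies outside that range.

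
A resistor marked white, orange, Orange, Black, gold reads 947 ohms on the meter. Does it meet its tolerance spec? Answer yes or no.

yes

White → 9 (first significant figure)
Orange → 3 (second significant figure)
Orange → 3 (third significant figure)
Black → ×1 multiplier
Gold → ±5% tolerance
933 × 1 = 933 Ω
Allowed range: 886.35 Ω to 979.65 Ω.
947 ohms lies inside that range.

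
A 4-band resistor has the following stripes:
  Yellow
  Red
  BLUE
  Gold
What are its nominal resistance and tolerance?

42000000 Ω ±5%

Yellow → 4 (first significant figure)
Red → 2 (second significant figure)
Blue → ×10^6 multiplier
Gold → ±5% tolerance
42 × 1000000 = 42000000 Ω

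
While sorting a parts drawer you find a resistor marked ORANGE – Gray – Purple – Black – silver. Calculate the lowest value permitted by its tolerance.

Orange → 3 (first significant figure)
Grey → 8 (second significant figure)
Violet → 7 (third significant figure)
Black → ×1 multiplier
Silver → ±10% tolerance
387 × 1 = 387 Ω
Lowest = 387 × (1 − 10/100) = 348.3 Ω.

348.3 Ω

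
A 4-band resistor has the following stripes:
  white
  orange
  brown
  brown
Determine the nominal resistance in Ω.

930 Ω

White → 9 (first significant figure)
Orange → 3 (second significant figure)
Brown → ×10 multiplier
93 × 10 = 930 Ω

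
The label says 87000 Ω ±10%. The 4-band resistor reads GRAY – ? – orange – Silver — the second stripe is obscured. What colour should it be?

87000 Ω = 87 × 10^3.
The second band gives digit 7 of the significand, and 7 is violet.

violet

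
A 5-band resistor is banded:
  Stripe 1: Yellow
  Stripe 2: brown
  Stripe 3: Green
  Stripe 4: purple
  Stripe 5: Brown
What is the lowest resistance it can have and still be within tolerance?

Yellow → 4 (first significant figure)
Brown → 1 (second significant figure)
Green → 5 (third significant figure)
Violet → ×10^7 multiplier
Brown → ±1% tolerance
415 × 10000000 = 4150000000 Ω
Lowest = 4150000000 × (1 − 1/100) = 4108500000 Ω.

4108500000 Ω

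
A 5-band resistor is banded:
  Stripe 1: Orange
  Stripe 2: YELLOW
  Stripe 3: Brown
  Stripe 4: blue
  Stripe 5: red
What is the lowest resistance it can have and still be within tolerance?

Orange → 3 (first significant figure)
Yellow → 4 (second significant figure)
Brown → 1 (third significant figure)
Blue → ×10^6 multiplier
Red → ±2% tolerance
341 × 1000000 = 341000000 Ω
Lowest = 341000000 × (1 − 2/100) = 334180000 Ω.

334180000 Ω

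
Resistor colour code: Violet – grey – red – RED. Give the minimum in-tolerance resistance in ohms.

7644 Ω

Violet → 7 (first significant figure)
Grey → 8 (second significant figure)
Red → ×10^2 multiplier
Red → ±2% tolerance
78 × 100 = 7800 Ω
Minimum = 7800 × (1 − 2/100) = 7644 Ω.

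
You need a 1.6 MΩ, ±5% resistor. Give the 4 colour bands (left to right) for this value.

1600000 Ω = 16 × 10^5.
1 → brown
6 → blue
Multiplier 10^5 → green.
±5% tolerance → gold.

brown, blue, green, gold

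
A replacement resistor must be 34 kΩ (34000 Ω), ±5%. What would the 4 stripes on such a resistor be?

orange, yellow, orange, gold

34000 Ω = 34 × 10^3.
3 → orange
4 → yellow
Multiplier 10^3 → orange.
±5% tolerance → gold.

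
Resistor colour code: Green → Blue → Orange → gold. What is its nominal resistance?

Green → 5 (first significant figure)
Blue → 6 (second significant figure)
Orange → ×10^3 multiplier
56 × 1000 = 56000 Ω

56000 Ω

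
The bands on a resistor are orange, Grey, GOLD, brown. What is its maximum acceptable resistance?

3.838 Ω

Orange → 3 (first significant figure)
Grey → 8 (second significant figure)
Gold → ×0.1 multiplier
Brown → ±1% tolerance
38 × 0.1 = 3.8 Ω
Maximum = 3.8 × (1 + 1/100) = 3.838 Ω.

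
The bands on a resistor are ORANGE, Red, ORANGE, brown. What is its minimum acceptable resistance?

Orange → 3 (first significant figure)
Red → 2 (second significant figure)
Orange → ×10^3 multiplier
Brown → ±1% tolerance
32 × 1000 = 32000 Ω
Minimum = 32000 × (1 − 1/100) = 31680 Ω.

31680 Ω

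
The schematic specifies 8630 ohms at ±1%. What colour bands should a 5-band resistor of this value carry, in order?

grey, blue, orange, brown, brown

8630 Ω = 863 × 10^1.
8 → grey
6 → blue
3 → orange
Multiplier 10^1 → brown.
±1% tolerance → brown.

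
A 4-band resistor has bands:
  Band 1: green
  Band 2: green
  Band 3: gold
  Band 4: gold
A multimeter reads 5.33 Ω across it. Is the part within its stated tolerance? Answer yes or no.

Green → 5 (first significant figure)
Green → 5 (second significant figure)
Gold → ×0.1 multiplier
Gold → ±5% tolerance
55 × 0.1 = 5.5 Ω
Allowed range: 5.225 Ω to 5.775 Ω.
5.33 Ω lies inside that range.

yes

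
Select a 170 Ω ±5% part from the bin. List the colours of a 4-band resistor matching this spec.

170 Ω = 17 × 10^1.
1 → brown
7 → violet
Multiplier 10^1 → brown.
±5% tolerance → gold.

brown, violet, brown, gold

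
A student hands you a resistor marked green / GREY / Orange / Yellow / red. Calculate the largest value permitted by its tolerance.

Green → 5 (first significant figure)
Grey → 8 (second significant figure)
Orange → 3 (third significant figure)
Yellow → ×10^4 multiplier
Red → ±2% tolerance
583 × 10000 = 5830000 Ω
Largest = 5830000 × (1 + 2/100) = 5946600 Ω.

5946600 Ω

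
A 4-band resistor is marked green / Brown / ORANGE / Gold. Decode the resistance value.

Green → 5 (first significant figure)
Brown → 1 (second significant figure)
Orange → ×10^3 multiplier
51 × 1000 = 51000 Ω

51000 Ω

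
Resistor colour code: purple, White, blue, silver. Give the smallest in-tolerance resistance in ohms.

71100000 Ω

Violet → 7 (first significant figure)
White → 9 (second significant figure)
Blue → ×10^6 multiplier
Silver → ±10% tolerance
79 × 1000000 = 79000000 Ω
Smallest = 79000000 × (1 − 10/100) = 71100000 Ω.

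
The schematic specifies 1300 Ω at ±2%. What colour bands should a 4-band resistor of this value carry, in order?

brown, orange, red, red

1300 Ω = 13 × 10^2.
1 → brown
3 → orange
Multiplier 10^2 → red.
±2% tolerance → red.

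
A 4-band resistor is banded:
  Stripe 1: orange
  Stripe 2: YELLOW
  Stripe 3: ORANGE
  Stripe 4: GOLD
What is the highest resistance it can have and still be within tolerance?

Orange → 3 (first significant figure)
Yellow → 4 (second significant figure)
Orange → ×10^3 multiplier
Gold → ±5% tolerance
34 × 1000 = 34000 Ω
Highest = 34000 × (1 + 5/100) = 35700 Ω.

35700 Ω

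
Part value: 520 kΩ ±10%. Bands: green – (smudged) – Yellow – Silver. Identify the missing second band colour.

520000 Ω = 52 × 10^4.
The second band gives digit 2 of the significand, and 2 is red.

red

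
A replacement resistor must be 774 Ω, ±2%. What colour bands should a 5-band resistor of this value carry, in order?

774 Ω = 774 × 10^0.
7 → violet
7 → violet
4 → yellow
Multiplier 10^0 → black.
±2% tolerance → red.

violet, violet, yellow, black, red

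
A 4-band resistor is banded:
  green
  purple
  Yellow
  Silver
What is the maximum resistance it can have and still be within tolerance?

627000 Ω

Green → 5 (first significant figure)
Violet → 7 (second significant figure)
Yellow → ×10^4 multiplier
Silver → ±10% tolerance
57 × 10000 = 570000 Ω
Maximum = 570000 × (1 + 10/100) = 627000 Ω.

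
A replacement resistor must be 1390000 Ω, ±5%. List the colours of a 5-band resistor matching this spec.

1390000 Ω = 139 × 10^4.
1 → brown
3 → orange
9 → white
Multiplier 10^4 → yellow.
±5% tolerance → gold.

brown, orange, white, yellow, gold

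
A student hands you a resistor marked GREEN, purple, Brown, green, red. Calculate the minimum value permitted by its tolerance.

Green → 5 (first significant figure)
Violet → 7 (second significant figure)
Brown → 1 (third significant figure)
Green → ×10^5 multiplier
Red → ±2% tolerance
571 × 100000 = 57100000 Ω
Minimum = 57100000 × (1 − 2/100) = 55958000 Ω.

55958000 Ω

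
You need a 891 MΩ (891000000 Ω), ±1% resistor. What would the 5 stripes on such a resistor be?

891000000 Ω = 891 × 10^6.
8 → grey
9 → white
1 → brown
Multiplier 10^6 → blue.
±1% tolerance → brown.

grey, white, brown, blue, brown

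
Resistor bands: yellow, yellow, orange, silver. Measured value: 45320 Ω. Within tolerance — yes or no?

yes

Yellow → 4 (first significant figure)
Yellow → 4 (second significant figure)
Orange → ×10^3 multiplier
Silver → ±10% tolerance
44 × 1000 = 44000 Ω
Allowed range: 39600 Ω to 48400 Ω.
45320 Ω lies inside that range.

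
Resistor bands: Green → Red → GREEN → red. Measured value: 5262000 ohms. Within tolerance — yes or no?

Green → 5 (first significant figure)
Red → 2 (second significant figure)
Green → ×10^5 multiplier
Red → ±2% tolerance
52 × 100000 = 5200000 Ω
Allowed range: 5096000 Ω to 5304000 Ω.
5262000 ohms lies inside that range.

yes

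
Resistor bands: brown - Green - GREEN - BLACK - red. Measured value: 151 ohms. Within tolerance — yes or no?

no

Brown → 1 (first significant figure)
Green → 5 (second significant figure)
Green → 5 (third significant figure)
Black → ×1 multiplier
Red → ±2% tolerance
155 × 1 = 155 Ω
Allowed range: 151.9 Ω to 158.1 Ω.
151 ohms lies outside that range.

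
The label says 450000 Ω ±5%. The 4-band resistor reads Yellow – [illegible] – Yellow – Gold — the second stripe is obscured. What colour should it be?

450000 Ω = 45 × 10^4.
The second band gives digit 5 of the significand, and 5 is green.

green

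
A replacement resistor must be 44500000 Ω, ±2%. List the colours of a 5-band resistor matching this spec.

yellow, yellow, green, green, red

44500000 Ω = 445 × 10^5.
4 → yellow
4 → yellow
5 → green
Multiplier 10^5 → green.
±2% tolerance → red.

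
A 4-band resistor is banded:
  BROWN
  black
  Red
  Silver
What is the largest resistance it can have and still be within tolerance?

Brown → 1 (first significant figure)
Black → 0 (second significant figure)
Red → ×10^2 multiplier
Silver → ±10% tolerance
10 × 100 = 1000 Ω
Largest = 1000 × (1 + 10/100) = 1100 Ω.

1100 Ω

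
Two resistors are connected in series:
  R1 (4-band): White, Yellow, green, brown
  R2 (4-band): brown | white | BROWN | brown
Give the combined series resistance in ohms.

R1: white, yellow → 94; green ×10^5 → 9400000 Ω.
R2: brown, white → 19; brown ×10 → 190 Ω.
Series: 9400000 + 190 = 9400190 Ω.

9400190 Ω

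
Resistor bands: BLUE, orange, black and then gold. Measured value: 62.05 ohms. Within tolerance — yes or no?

Blue → 6 (first significant figure)
Orange → 3 (second significant figure)
Black → ×1 multiplier
Gold → ±5% tolerance
63 × 1 = 63 Ω
Allowed range: 59.85 Ω to 66.15 Ω.
62.05 ohms lies inside that range.

yes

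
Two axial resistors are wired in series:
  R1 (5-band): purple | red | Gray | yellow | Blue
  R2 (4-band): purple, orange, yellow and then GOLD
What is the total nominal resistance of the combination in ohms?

R1: violet, red, grey → 728; yellow ×10^4 → 7280000 Ω.
R2: violet, orange → 73; yellow ×10^4 → 730000 Ω.
Series: 7280000 + 730000 = 8010000 Ω.

8010000 Ω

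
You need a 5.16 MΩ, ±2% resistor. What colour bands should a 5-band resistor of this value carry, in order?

green, brown, blue, yellow, red

5160000 Ω = 516 × 10^4.
5 → green
1 → brown
6 → blue
Multiplier 10^4 → yellow.
±2% tolerance → red.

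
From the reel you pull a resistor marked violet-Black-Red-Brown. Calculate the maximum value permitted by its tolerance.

7070 Ω

Violet → 7 (first significant figure)
Black → 0 (second significant figure)
Red → ×10^2 multiplier
Brown → ±1% tolerance
70 × 100 = 7000 Ω
Maximum = 7000 × (1 + 1/100) = 7070 Ω.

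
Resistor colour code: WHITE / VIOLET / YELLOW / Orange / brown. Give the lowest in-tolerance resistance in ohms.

964260 Ω

White → 9 (first significant figure)
Violet → 7 (second significant figure)
Yellow → 4 (third significant figure)
Orange → ×10^3 multiplier
Brown → ±1% tolerance
974 × 1000 = 974000 Ω
Lowest = 974000 × (1 − 1/100) = 964260 Ω.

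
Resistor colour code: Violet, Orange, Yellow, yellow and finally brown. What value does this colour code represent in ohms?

7340000 Ω

Violet → 7 (first significant figure)
Orange → 3 (second significant figure)
Yellow → 4 (third significant figure)
Yellow → ×10^4 multiplier
734 × 10000 = 7340000 Ω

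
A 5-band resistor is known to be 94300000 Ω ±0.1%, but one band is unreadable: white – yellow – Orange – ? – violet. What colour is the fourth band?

94300000 Ω = 943 × 10^5.
The fourth band is the multiplier, 10^5, which is green.

green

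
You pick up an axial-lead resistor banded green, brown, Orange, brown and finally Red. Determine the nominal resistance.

Green → 5 (first significant figure)
Brown → 1 (second significant figure)
Orange → 3 (third significant figure)
Brown → ×10 multiplier
513 × 10 = 5130 Ω

5130 Ω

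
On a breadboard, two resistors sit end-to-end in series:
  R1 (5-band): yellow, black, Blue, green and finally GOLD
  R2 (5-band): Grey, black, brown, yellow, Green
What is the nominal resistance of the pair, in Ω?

R1: yellow, black, blue → 406; green ×10^5 → 40600000 Ω.
R2: grey, black, brown → 801; yellow ×10^4 → 8010000 Ω.
Series: 40600000 + 8010000 = 48610000 Ω.

48610000 Ω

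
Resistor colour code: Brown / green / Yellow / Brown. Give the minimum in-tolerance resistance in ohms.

Brown → 1 (first significant figure)
Green → 5 (second significant figure)
Yellow → ×10^4 multiplier
Brown → ±1% tolerance
15 × 10000 = 150000 Ω
Minimum = 150000 × (1 − 1/100) = 148500 Ω.

148500 Ω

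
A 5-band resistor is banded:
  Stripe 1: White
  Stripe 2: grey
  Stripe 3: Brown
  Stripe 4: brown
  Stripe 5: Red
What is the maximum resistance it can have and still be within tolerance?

10006.2 Ω

White → 9 (first significant figure)
Grey → 8 (second significant figure)
Brown → 1 (third significant figure)
Brown → ×10 multiplier
Red → ±2% tolerance
981 × 10 = 9810 Ω
Maximum = 9810 × (1 + 2/100) = 10006.2 Ω.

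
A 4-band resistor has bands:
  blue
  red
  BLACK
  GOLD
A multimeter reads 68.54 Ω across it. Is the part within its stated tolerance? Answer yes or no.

Blue → 6 (first significant figure)
Red → 2 (second significant figure)
Black → ×1 multiplier
Gold → ±5% tolerance
62 × 1 = 62 Ω
Allowed range: 58.9 Ω to 65.1 Ω.
68.54 Ω lies outside that range.

no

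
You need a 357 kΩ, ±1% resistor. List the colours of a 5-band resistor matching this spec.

orange, green, violet, orange, brown

357000 Ω = 357 × 10^3.
3 → orange
5 → green
7 → violet
Multiplier 10^3 → orange.
±1% tolerance → brown.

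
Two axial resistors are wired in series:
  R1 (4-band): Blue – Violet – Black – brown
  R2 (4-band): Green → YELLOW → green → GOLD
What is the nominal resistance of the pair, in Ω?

R1: blue, violet → 67; black ×1 → 67 Ω.
R2: green, yellow → 54; green ×10^5 → 5400000 Ω.
Series: 67 + 5400000 = 5400067 Ω.

5400067 Ω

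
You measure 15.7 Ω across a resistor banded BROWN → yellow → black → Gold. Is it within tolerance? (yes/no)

Brown → 1 (first significant figure)
Yellow → 4 (second significant figure)
Black → ×1 multiplier
Gold → ±5% tolerance
14 × 1 = 14 Ω
Allowed range: 13.3 Ω to 14.7 Ω.
15.7 Ω lies outside that range.

no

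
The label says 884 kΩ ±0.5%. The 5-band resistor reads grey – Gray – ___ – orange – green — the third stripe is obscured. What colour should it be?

884000 Ω = 884 × 10^3.
The third band gives digit 4 of the significand, and 4 is yellow.

yellow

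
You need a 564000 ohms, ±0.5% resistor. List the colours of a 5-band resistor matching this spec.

564000 Ω = 564 × 10^3.
5 → green
6 → blue
4 → yellow
Multiplier 10^3 → orange.
±0.5% tolerance → green.

green, blue, yellow, orange, green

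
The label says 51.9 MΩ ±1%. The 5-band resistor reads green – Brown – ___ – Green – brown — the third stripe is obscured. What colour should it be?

51900000 Ω = 519 × 10^5.
The third band gives digit 9 of the significand, and 9 is white.

white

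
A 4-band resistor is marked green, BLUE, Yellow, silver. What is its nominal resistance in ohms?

560000 Ω

Green → 5 (first significant figure)
Blue → 6 (second significant figure)
Yellow → ×10^4 multiplier
56 × 10000 = 560000 Ω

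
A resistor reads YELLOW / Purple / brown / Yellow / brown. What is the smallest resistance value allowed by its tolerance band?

4662900 Ω

Yellow → 4 (first significant figure)
Violet → 7 (second significant figure)
Brown → 1 (third significant figure)
Yellow → ×10^4 multiplier
Brown → ±1% tolerance
471 × 10000 = 4710000 Ω
Smallest = 4710000 × (1 − 1/100) = 4662900 Ω.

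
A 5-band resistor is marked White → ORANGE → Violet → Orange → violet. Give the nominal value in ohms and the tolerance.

White → 9 (first significant figure)
Orange → 3 (second significant figure)
Violet → 7 (third significant figure)
Orange → ×10^3 multiplier
Violet → ±0.1% tolerance
937 × 1000 = 937000 Ω

937000 Ω ±0.1%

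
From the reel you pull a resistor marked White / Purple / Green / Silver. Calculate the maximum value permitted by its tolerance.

10670000 Ω

White → 9 (first significant figure)
Violet → 7 (second significant figure)
Green → ×10^5 multiplier
Silver → ±10% tolerance
97 × 100000 = 9700000 Ω
Maximum = 9700000 × (1 + 10/100) = 10670000 Ω.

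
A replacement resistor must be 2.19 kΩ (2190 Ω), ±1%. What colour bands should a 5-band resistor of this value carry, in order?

2190 Ω = 219 × 10^1.
2 → red
1 → brown
9 → white
Multiplier 10^1 → brown.
±1% tolerance → brown.

red, brown, white, brown, brown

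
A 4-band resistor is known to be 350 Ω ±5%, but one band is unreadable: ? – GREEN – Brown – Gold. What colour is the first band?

orange

350 Ω = 35 × 10^1.
The first band gives digit 3 of the significand, and 3 is orange.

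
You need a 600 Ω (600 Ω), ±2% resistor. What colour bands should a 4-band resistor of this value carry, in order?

blue, black, brown, red

600 Ω = 60 × 10^1.
6 → blue
0 → black
Multiplier 10^1 → brown.
±2% tolerance → red.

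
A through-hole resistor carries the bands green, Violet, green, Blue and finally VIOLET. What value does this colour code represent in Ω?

575000000 Ω

Green → 5 (first significant figure)
Violet → 7 (second significant figure)
Green → 5 (third significant figure)
Blue → ×10^6 multiplier
575 × 1000000 = 575000000 Ω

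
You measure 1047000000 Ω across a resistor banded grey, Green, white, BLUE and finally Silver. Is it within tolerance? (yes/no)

no

Grey → 8 (first significant figure)
Green → 5 (second significant figure)
White → 9 (third significant figure)
Blue → ×10^6 multiplier
Silver → ±10% tolerance
859 × 1000000 = 859000000 Ω
Allowed range: 773100000 Ω to 944900000 Ω.
1047000000 Ω lies outside that range.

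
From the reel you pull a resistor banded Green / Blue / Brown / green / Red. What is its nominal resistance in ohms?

Green → 5 (first significant figure)
Blue → 6 (second significant figure)
Brown → 1 (third significant figure)
Green → ×10^5 multiplier
561 × 100000 = 56100000 Ω

56100000 Ω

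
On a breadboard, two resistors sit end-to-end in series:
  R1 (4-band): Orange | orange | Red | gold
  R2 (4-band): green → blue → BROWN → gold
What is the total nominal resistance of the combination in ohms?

3860 Ω

R1: orange, orange → 33; red ×10^2 → 3300 Ω.
R2: green, blue → 56; brown ×10 → 560 Ω.
Series: 3300 + 560 = 3860 Ω.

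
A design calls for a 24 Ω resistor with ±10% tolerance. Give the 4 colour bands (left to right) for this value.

24 Ω = 24 × 10^0.
2 → red
4 → yellow
Multiplier 10^0 → black.
±10% tolerance → silver.

red, yellow, black, silver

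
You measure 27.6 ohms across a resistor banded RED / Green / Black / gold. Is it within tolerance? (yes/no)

Red → 2 (first significant figure)
Green → 5 (second significant figure)
Black → ×1 multiplier
Gold → ±5% tolerance
25 × 1 = 25 Ω
Allowed range: 23.75 Ω to 26.25 Ω.
27.6 ohms lies outside that range.

no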